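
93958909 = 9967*9427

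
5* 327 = 1635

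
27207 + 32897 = 60104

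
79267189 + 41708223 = 120975412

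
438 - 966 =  - 528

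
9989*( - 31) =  - 309659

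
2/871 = 2/871 =0.00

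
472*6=2832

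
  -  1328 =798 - 2126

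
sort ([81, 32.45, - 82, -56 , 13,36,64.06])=[ - 82, - 56 , 13,32.45, 36,64.06 , 81]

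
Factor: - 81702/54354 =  - 3^2*17^1*89^1*9059^( - 1) = - 13617/9059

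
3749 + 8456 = 12205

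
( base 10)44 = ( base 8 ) 54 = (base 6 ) 112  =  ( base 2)101100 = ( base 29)1f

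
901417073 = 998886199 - 97469126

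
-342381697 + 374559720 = 32178023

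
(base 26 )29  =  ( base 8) 75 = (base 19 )34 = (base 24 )2d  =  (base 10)61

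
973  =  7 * 139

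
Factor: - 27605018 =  - 2^1 *7^1*337^1*5851^1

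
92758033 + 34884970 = 127643003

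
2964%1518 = 1446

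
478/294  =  239/147 =1.63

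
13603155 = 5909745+7693410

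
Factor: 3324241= 29^1*79^1*1451^1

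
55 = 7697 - 7642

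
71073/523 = 135 + 468/523 = 135.89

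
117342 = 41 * 2862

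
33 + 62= 95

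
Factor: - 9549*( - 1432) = 13674168 = 2^3*3^2*179^1*1061^1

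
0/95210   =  0 = 0.00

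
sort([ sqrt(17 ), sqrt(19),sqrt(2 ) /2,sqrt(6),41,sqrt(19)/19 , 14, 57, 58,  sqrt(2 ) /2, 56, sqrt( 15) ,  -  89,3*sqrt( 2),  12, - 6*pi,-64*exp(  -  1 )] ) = [ - 89, - 64*exp( - 1), - 6*pi,sqrt ( 19 )/19,sqrt(2) /2,sqrt(2 )/2, sqrt(6 ),sqrt(15),  sqrt ( 17 ), 3*sqrt(2 ),sqrt(19), 12, 14 , 41,56,57,58] 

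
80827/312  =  259 + 19/312 =259.06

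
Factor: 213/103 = 3^1*71^1*103^ ( - 1)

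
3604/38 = 1802/19= 94.84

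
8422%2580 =682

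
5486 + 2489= 7975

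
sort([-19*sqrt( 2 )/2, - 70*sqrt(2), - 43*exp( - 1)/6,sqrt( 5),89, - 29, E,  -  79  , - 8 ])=[ - 70*sqrt(2), - 79, - 29,-19*sqrt(2)/2,  -  8, - 43*exp( - 1 )/6,  sqrt( 5),  E,89 ] 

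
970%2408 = 970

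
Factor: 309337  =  7^2 * 59^1*107^1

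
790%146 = 60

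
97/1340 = 97/1340 = 0.07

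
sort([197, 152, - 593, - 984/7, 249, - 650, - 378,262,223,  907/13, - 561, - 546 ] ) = [-650, - 593, - 561,-546, - 378, - 984/7, 907/13, 152, 197,223, 249,  262]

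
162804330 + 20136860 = 182941190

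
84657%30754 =23149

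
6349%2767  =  815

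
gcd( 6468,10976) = 196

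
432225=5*86445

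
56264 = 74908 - 18644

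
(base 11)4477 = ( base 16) 1704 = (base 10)5892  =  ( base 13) 28B3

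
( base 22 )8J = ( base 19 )A5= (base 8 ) 303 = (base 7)366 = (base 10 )195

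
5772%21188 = 5772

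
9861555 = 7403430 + 2458125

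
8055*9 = 72495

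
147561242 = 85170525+62390717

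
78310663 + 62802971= 141113634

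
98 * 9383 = 919534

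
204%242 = 204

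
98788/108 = 914 +19/27 = 914.70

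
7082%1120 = 362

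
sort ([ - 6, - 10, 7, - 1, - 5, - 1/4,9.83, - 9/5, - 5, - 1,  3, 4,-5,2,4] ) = [ - 10, - 6, - 5, - 5, - 5, - 9/5 , - 1,-1, - 1/4,2, 3, 4,4,7,  9.83]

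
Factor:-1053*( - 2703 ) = 3^5*13^1*17^1*53^1 = 2846259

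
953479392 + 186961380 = 1140440772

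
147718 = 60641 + 87077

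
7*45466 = 318262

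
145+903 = 1048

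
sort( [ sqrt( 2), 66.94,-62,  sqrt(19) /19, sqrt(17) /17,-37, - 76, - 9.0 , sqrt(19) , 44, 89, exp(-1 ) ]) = [ - 76, - 62, - 37,  -  9.0, sqrt(19)/19, sqrt (17 )/17, exp(- 1), sqrt(2), sqrt(19), 44,66.94,  89] 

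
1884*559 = 1053156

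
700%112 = 28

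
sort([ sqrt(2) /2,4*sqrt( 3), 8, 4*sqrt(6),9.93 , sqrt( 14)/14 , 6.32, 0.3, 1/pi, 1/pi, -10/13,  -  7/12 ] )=[ -10/13, - 7/12, sqrt( 14 )/14 , 0.3,1/pi,  1/pi, sqrt ( 2) /2, 6.32, 4 *sqrt( 3),8,4*sqrt( 6), 9.93 ] 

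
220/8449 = 220/8449 = 0.03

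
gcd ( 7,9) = 1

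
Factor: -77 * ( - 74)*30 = 2^2*3^1 * 5^1*7^1 * 11^1*37^1 = 170940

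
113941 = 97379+16562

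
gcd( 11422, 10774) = 2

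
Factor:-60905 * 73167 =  - 3^1*5^1 * 13^1*29^3*937^1= - 4456236135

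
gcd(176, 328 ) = 8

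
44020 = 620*71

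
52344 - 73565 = - 21221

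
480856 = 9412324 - 8931468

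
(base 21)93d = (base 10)4045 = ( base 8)7715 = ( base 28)54D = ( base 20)a25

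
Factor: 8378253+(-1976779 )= 6401474 = 2^1 * 3200737^1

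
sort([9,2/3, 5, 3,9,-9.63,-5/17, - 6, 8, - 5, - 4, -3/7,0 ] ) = [ - 9.63, - 6, - 5, -4 ,-3/7, - 5/17, 0, 2/3, 3, 5, 8, 9, 9] 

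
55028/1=55028 = 55028.00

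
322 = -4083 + 4405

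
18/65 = 18/65 = 0.28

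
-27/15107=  - 27/15107 = -0.00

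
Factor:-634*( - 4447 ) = 2^1*317^1 * 4447^1 = 2819398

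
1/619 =1/619  =  0.00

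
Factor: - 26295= - 3^1*5^1*1753^1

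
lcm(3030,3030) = 3030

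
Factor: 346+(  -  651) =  - 305= - 5^1*61^1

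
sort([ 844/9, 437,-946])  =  [ - 946 , 844/9, 437 ]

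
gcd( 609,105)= 21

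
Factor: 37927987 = 71^1 *619^1 * 863^1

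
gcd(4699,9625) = 1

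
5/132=5/132 = 0.04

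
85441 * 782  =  66814862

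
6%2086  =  6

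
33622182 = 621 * 54142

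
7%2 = 1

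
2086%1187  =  899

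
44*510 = 22440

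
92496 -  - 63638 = 156134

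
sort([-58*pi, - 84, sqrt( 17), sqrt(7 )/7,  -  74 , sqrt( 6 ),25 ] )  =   [ - 58*pi, - 84, - 74,sqrt( 7 )/7,sqrt( 6),sqrt(17), 25]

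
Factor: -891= - 3^4 * 11^1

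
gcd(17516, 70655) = 1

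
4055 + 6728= 10783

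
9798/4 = 4899/2 = 2449.50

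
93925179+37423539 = 131348718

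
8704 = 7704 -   -  1000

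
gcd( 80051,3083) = 1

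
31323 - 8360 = 22963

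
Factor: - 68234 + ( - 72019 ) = -3^1*46751^1 = -  140253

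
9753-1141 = 8612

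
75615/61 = 1239 + 36/61 =1239.59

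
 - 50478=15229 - 65707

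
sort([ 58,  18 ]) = [18,58] 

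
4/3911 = 4/3911 = 0.00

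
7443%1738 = 491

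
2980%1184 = 612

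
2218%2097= 121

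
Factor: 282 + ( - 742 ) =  - 460= - 2^2*5^1*23^1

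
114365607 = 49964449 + 64401158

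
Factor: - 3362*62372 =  - 2^3 * 31^1*41^2*503^1 = - 209694664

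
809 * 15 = 12135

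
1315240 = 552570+762670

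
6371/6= 1061+5/6= 1061.83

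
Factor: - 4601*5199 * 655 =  - 3^1 * 5^1 * 43^1*107^1*131^1 * 1733^1=- 15667992345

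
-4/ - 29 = 4/29 = 0.14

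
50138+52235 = 102373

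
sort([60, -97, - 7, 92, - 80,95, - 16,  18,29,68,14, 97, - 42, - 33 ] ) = [-97 ,-80, - 42, -33 ,- 16, - 7, 14,18,29,60, 68,92, 95,97] 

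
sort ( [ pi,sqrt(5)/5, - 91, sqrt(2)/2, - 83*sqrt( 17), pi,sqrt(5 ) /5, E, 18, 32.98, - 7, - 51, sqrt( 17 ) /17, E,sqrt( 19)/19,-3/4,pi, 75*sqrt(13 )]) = [ - 83*sqrt( 17), - 91, - 51, - 7 ,- 3/4, sqrt( 19) /19, sqrt( 17 ) /17,  sqrt( 5)/5, sqrt(5) /5, sqrt(2)/2, E, E, pi, pi, pi, 18,32.98 , 75* sqrt( 13) ]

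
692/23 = 692/23 = 30.09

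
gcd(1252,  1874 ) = 2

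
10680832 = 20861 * 512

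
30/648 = 5/108 = 0.05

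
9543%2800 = 1143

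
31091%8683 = 5042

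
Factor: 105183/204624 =403/784 = 2^(  -  4)*7^(  -  2)*13^1*31^1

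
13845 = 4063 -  - 9782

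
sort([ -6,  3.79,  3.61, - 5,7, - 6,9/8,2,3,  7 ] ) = [ - 6, - 6, - 5, 9/8 , 2,3,  3.61, 3.79  ,  7,7]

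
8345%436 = 61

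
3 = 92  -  89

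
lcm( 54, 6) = 54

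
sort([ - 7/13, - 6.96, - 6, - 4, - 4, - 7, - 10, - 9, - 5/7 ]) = [  -  10, - 9, - 7, - 6.96, - 6, - 4, - 4, - 5/7, - 7/13 ]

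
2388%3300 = 2388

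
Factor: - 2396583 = - 3^2*7^1*109^1*349^1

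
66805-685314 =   -  618509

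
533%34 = 23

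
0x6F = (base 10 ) 111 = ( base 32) 3f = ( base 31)3i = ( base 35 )36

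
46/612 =23/306=0.08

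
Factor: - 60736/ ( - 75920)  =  2^2*5^(-1) = 4/5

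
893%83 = 63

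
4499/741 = 4499/741 = 6.07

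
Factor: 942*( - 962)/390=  - 11618/5 = - 2^1*5^ ( - 1) * 37^1*157^1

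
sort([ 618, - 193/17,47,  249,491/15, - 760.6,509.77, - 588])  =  [ - 760.6,-588, - 193/17 , 491/15,47,249, 509.77, 618] 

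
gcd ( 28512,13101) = 33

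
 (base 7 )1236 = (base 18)180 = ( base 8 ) 724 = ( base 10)468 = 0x1D4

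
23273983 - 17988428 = 5285555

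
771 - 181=590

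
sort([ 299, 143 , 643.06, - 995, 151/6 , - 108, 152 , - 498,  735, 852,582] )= [ - 995,-498, - 108, 151/6,143, 152, 299 , 582,643.06, 735, 852 ]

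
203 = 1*203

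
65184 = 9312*7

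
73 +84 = 157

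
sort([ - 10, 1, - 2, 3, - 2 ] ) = [  -  10, - 2, - 2, 1,3 ]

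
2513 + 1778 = 4291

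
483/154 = 69/22 = 3.14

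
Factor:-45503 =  - 45503^1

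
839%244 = 107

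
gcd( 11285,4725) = 5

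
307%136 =35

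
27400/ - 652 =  - 43+159/163 = - 42.02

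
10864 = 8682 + 2182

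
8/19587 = 8/19587= 0.00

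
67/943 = 67/943 = 0.07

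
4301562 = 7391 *582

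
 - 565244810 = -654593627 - - 89348817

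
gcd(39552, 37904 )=1648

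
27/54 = 1/2 = 0.50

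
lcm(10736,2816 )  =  171776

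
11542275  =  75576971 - 64034696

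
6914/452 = 3457/226 =15.30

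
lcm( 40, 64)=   320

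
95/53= 1 + 42/53 = 1.79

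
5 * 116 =580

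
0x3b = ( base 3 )2012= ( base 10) 59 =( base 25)29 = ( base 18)35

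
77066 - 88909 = -11843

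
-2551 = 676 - 3227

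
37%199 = 37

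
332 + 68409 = 68741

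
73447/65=1129 + 62/65 = 1129.95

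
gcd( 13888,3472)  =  3472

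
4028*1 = 4028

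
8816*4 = 35264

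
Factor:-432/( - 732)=36/61 = 2^2 *3^2 * 61^(  -  1)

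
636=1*636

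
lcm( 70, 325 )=4550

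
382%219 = 163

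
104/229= 104/229= 0.45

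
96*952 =91392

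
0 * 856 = 0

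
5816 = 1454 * 4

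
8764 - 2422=6342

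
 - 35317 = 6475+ -41792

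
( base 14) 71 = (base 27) 3i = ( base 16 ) 63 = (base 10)99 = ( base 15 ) 69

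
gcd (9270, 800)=10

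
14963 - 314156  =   - 299193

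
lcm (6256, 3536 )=81328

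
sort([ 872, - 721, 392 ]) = [ - 721,392,872]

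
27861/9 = 3095 + 2/3 = 3095.67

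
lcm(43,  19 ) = 817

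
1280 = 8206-6926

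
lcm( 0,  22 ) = 0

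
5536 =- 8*( - 692) 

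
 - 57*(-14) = 798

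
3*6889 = 20667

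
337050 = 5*67410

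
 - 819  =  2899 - 3718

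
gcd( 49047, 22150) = 1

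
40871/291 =140  +  131/291 = 140.45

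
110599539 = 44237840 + 66361699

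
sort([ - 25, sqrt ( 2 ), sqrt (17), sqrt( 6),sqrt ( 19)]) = [ - 25,sqrt ( 2 ),sqrt( 6 ) , sqrt( 17),sqrt( 19)]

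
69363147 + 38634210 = 107997357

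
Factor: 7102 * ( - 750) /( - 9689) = 2^2*3^1*5^3*53^1 * 67^1*9689^(-1) = 5326500/9689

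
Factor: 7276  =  2^2*17^1*107^1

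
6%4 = 2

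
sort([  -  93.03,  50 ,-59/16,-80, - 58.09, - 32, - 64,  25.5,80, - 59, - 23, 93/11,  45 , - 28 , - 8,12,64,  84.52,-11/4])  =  [ -93.03, - 80, - 64,  -  59, - 58.09, - 32,  -  28, - 23,  -  8, - 59/16,-11/4, 93/11,12, 25.5, 45,50, 64, 80, 84.52]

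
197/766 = 197/766 = 0.26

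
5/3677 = 5/3677  =  0.00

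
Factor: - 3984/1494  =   -8/3 = - 2^3*3^( -1)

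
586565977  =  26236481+560329496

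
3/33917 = 3/33917 =0.00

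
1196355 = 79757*15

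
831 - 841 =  - 10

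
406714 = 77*5282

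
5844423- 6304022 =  - 459599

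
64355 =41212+23143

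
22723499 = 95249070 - 72525571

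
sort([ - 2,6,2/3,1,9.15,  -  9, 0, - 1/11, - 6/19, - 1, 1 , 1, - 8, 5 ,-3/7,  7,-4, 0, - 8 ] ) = [ - 9 , - 8, - 8, - 4, - 2  ,  -  1, - 3/7, - 6/19, - 1/11, 0, 0, 2/3 , 1, 1, 1,5, 6, 7, 9.15] 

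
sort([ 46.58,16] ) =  [ 16,46.58]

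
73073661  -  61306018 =11767643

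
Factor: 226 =2^1 * 113^1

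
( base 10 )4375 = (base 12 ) 2647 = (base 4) 1010113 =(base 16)1117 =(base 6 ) 32131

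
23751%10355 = 3041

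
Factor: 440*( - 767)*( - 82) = 27673360=2^4*5^1*11^1*13^1*41^1 * 59^1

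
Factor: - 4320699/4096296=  - 1440233/1365432 = - 2^( - 3 )*3^( - 1)*56893^( - 1)*1440233^1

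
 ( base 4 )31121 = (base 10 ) 857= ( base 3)1011202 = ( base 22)1gl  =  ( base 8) 1531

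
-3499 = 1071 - 4570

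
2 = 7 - 5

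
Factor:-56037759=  -3^1*3881^1*4813^1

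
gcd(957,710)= 1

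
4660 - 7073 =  - 2413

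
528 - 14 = 514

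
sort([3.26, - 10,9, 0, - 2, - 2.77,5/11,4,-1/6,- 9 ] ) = [ - 10 , -9, - 2.77, - 2, - 1/6,0, 5/11,3.26,4,  9]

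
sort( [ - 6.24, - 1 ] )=[-6.24, - 1 ] 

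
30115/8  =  3764 + 3/8= 3764.38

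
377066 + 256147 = 633213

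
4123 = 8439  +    -  4316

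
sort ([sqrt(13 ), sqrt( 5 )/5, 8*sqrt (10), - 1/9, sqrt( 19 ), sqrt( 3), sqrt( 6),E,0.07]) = [ - 1/9,  0.07, sqrt(5 )/5, sqrt (3), sqrt ( 6 ), E,sqrt ( 13 ), sqrt( 19 )  ,  8 * sqrt ( 10)] 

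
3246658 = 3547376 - 300718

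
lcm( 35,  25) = 175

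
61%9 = 7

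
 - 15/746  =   - 15/746 = - 0.02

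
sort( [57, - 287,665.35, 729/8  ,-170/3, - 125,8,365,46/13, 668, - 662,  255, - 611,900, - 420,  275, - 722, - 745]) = [ - 745, - 722, - 662,-611,  -  420, - 287, - 125, - 170/3,46/13,  8, 57,729/8, 255,275,365,665.35,668 , 900 ] 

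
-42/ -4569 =14/1523  =  0.01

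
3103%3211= 3103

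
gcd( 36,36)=36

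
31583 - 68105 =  - 36522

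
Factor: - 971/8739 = - 1/9 =-  3^(-2 ) 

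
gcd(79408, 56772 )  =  4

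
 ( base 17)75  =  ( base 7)235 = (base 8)174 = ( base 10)124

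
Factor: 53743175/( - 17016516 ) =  - 2^( - 2)*3^( - 2 )*5^2*11^(- 1)*97^(-1) * 443^ (  -  1) * 2149727^1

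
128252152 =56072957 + 72179195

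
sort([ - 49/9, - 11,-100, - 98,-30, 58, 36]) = [ -100, - 98, - 30 ,-11, - 49/9,36,58]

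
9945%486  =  225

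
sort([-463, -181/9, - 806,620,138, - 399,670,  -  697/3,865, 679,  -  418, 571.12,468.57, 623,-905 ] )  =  [- 905, - 806,  -  463,-418, - 399,-697/3,-181/9, 138, 468.57 , 571.12 , 620,623, 670 , 679,865 ] 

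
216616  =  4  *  54154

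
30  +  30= 60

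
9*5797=52173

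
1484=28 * 53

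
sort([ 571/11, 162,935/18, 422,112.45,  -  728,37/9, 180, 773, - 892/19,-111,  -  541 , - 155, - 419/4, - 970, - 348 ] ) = [-970,-728, - 541,- 348, - 155 , - 111 , - 419/4, - 892/19, 37/9, 571/11, 935/18, 112.45, 162 , 180,422,773]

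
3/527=3/527 = 0.01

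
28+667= 695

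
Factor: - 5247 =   -  3^2*11^1*53^1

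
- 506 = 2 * ( - 253)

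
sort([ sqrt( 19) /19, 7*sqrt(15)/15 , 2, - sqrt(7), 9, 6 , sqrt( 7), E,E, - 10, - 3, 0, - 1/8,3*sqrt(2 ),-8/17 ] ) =[- 10, -3, -sqrt(7),-8/17,  -  1/8, 0,sqrt(19 )/19, 7 * sqrt(15)/15, 2,sqrt(7 ),E, E, 3*sqrt ( 2 ), 6 , 9] 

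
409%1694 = 409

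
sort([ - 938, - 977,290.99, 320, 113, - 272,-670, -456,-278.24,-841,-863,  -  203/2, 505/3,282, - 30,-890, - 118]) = [ - 977 ,-938,-890,-863, - 841,  -  670,  -  456, -278.24, - 272, - 118,-203/2, - 30,113,505/3,282,290.99, 320]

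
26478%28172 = 26478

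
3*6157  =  18471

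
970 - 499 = 471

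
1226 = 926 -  - 300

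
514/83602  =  257/41801  =  0.01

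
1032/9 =344/3=114.67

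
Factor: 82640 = 2^4*5^1 *1033^1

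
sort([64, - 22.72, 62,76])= [ - 22.72,62, 64,  76]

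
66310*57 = 3779670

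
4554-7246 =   -  2692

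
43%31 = 12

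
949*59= 55991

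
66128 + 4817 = 70945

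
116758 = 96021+20737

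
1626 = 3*542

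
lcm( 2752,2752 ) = 2752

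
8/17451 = 8/17451 = 0.00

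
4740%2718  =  2022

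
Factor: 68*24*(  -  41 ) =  - 66912 = -  2^5*3^1*17^1*41^1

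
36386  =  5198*7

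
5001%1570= 291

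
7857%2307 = 936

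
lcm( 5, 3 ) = 15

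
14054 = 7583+6471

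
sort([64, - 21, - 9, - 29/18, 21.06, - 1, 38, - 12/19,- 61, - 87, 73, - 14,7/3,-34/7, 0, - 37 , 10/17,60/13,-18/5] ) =[ - 87, - 61 , - 37, - 21, - 14 , -9,- 34/7, - 18/5,-29/18, - 1,-12/19  ,  0, 10/17,7/3, 60/13,21.06,38,64,73]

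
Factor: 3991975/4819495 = 798395/963899 = 5^1*13^1*71^1*173^1 * 963899^( - 1) 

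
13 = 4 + 9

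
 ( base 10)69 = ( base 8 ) 105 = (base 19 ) 3c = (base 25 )2J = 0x45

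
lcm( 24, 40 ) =120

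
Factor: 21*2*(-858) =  - 2^2 * 3^2*7^1*11^1*13^1 = - 36036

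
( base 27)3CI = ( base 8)4741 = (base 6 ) 15413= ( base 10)2529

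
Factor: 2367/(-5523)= - 3/7=-3^1  *7^ (-1)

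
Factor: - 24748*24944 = - 2^6*23^1*269^1*1559^1=- 617314112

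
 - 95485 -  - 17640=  - 77845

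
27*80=2160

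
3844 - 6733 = - 2889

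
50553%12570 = 273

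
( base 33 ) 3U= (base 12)a9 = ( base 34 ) 3R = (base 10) 129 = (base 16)81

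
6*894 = 5364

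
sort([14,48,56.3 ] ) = [ 14, 48,56.3] 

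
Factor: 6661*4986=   33211746 = 2^1*3^2*277^1*6661^1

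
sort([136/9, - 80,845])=[ -80, 136/9,845 ] 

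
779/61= 779/61 = 12.77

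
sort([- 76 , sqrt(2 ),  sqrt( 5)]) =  [-76,sqrt(2),  sqrt( 5 )]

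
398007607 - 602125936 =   -  204118329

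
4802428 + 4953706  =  9756134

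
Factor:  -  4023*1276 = - 2^2 * 3^3*11^1 *29^1*149^1 = -  5133348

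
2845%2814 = 31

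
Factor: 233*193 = 193^1*233^1= 44969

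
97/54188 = 97/54188 = 0.00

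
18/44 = 9/22 = 0.41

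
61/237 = 61/237= 0.26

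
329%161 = 7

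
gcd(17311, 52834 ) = 1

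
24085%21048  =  3037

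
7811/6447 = 7811/6447 = 1.21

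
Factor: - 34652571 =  - 3^1*97^1 *193^1*617^1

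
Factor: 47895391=673^1*71167^1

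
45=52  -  7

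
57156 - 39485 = 17671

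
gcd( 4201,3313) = 1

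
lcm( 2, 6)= 6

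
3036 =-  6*( - 506) 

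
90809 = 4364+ 86445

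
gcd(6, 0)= 6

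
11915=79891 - 67976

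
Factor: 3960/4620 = 2^1*3^1 * 7^(-1 ) = 6/7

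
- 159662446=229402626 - 389065072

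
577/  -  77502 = - 577/77502 = - 0.01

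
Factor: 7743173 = 2129^1*3637^1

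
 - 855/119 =  -  855/119= -7.18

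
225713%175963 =49750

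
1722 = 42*41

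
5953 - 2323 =3630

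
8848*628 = 5556544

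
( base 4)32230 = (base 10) 940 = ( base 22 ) 1KG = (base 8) 1654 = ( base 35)qu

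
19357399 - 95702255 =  - 76344856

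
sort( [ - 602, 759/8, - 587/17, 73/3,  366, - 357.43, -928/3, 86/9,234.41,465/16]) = [ - 602,-357.43,-928/3,  -  587/17,86/9, 73/3, 465/16, 759/8, 234.41, 366] 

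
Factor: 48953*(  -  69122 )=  - 3383729266=-  2^1*17^1*19^1*107^1*48953^1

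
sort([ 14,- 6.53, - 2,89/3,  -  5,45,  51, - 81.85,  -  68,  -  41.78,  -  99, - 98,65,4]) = [  -  99, - 98, -81.85,-68,  -  41.78, - 6.53, -5, - 2 , 4,  14,89/3,45, 51,65 ] 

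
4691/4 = 4691/4 = 1172.75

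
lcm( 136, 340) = 680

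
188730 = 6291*30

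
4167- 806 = 3361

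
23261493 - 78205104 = - 54943611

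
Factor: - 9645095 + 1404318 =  - 8240777 = -89^1 * 92593^1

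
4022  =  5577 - 1555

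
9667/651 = 14+79/93 = 14.85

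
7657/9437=7657/9437 = 0.81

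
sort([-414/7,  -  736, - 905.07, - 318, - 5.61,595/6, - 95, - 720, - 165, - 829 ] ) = [ - 905.07, - 829, -736, - 720, - 318, - 165, - 95, - 414/7,-5.61, 595/6]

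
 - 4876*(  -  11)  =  53636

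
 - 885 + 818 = -67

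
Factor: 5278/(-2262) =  -3^( - 1 )*7^1 = -7/3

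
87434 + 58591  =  146025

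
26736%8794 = 354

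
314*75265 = 23633210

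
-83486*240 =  - 20036640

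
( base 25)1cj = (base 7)2516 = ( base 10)944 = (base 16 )3B0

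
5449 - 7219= - 1770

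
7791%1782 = 663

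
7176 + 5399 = 12575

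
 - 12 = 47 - 59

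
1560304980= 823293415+737011565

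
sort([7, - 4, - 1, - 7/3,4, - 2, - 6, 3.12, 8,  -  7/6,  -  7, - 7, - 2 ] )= [ - 7, - 7, - 6, - 4, - 7/3,-2, - 2 , - 7/6,  -  1,3.12, 4, 7, 8 ] 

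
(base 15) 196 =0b101101110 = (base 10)366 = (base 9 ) 446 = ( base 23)FL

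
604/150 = 4 + 2/75= 4.03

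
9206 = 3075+6131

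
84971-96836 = -11865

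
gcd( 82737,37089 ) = 2853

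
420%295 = 125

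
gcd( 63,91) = 7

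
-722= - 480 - 242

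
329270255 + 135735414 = 465005669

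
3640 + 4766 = 8406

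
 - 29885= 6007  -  35892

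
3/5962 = 3/5962 =0.00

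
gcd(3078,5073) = 57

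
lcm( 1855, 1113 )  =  5565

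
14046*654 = 9186084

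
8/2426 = 4/1213=0.00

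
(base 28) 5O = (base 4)2210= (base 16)A4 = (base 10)164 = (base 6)432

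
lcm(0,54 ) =0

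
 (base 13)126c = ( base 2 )101001000001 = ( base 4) 221001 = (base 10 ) 2625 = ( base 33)2di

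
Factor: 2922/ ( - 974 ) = -3= - 3^1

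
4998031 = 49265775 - 44267744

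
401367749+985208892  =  1386576641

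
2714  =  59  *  46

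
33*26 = 858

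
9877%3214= 235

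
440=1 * 440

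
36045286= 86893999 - 50848713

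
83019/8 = 83019/8 =10377.38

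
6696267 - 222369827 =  - 215673560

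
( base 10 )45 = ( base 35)1A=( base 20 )25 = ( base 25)1K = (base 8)55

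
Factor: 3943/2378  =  2^( - 1 )*29^(-1) * 41^( - 1)*3943^1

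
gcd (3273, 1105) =1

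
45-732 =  - 687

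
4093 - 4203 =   -  110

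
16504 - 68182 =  - 51678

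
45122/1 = 45122 = 45122.00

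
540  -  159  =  381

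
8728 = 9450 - 722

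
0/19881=0 = 0.00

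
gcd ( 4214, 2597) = 49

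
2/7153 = 2/7153 = 0.00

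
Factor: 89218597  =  13^1 * 6862969^1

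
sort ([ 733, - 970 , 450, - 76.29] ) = [ - 970,-76.29, 450, 733] 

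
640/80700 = 32/4035 = 0.01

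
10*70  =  700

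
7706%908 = 442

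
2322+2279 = 4601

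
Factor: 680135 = 5^1*136027^1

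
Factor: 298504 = 2^3*37313^1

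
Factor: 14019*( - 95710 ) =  - 2^1 * 3^1*5^1 * 17^1*563^1*4673^1 = -1341758490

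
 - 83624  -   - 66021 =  - 17603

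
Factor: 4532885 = 5^1*7^1*67^1*1933^1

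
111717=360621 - 248904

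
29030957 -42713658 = -13682701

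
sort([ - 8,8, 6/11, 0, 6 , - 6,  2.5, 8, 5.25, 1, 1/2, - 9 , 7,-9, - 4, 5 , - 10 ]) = [ - 10 , - 9,  -  9, - 8, - 6, - 4,0 , 1/2,6/11, 1,2.5, 5,5.25 , 6,7,8, 8]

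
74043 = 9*8227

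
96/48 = 2 = 2.00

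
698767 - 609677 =89090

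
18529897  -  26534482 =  -8004585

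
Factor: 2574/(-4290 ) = - 3^1*5^ ( - 1 )= - 3/5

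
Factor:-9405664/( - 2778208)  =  293927/86819 = 17^( - 1 )*173^1*1699^1 *5107^( - 1) 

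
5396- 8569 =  - 3173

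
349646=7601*46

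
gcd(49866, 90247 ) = 1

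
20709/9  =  2301 = 2301.00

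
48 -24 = 24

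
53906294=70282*767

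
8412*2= 16824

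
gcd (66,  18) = 6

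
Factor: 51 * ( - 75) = -3825 = -  3^2*5^2*17^1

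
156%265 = 156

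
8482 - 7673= 809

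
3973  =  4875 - 902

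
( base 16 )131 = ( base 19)g1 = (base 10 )305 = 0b100110001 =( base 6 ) 1225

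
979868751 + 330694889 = 1310563640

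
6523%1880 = 883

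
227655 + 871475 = 1099130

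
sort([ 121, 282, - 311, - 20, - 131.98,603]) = [-311, -131.98,  -  20, 121 , 282 , 603 ]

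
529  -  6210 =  - 5681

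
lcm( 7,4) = 28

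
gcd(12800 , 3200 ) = 3200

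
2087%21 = 8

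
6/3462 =1/577=0.00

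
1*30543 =30543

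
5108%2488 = 132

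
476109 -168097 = 308012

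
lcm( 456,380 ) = 2280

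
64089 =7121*9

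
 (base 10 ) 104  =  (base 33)35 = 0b1101000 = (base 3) 10212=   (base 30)3E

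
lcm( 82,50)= 2050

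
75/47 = 75/47 = 1.60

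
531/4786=531/4786= 0.11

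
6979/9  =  775 + 4/9= 775.44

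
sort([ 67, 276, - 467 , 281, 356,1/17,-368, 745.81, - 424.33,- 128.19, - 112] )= [ - 467, - 424.33,  -  368,  -  128.19, - 112,1/17,  67, 276, 281,356,  745.81]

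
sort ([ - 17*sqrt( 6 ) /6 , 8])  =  [ - 17*sqrt(  6 ) /6, 8] 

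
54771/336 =18257/112  =  163.01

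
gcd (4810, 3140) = 10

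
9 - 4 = 5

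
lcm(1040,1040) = 1040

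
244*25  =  6100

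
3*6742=20226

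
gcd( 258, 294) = 6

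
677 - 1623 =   -  946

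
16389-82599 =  - 66210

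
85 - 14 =71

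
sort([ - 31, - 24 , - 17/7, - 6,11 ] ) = [ - 31, - 24,  -  6, - 17/7,11]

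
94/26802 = 47/13401 = 0.00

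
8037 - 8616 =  - 579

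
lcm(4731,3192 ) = 264936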